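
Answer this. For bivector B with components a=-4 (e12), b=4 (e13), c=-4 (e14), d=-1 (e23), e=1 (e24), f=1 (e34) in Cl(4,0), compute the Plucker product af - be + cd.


Plucker relation: af - be + cd
a*f = (-4)*1 = -4
b*e = 4*1 = 4
c*d = (-4)*(-1) = 4
af - be + cd = -4 - 4 + 4
= -4


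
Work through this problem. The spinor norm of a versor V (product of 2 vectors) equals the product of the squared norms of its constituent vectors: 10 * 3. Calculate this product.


Spinor norm N(V) = |v1|^2 * |v2|^2 * ... * |v2|^2
= 10 * 3
Running product: 10, 30
N(V) = 30


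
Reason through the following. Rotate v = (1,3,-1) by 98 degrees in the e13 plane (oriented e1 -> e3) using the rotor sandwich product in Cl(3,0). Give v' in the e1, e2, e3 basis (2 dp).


Rotor R = cos(49deg) - sin(49deg)*e13
Rotation angle theta = 2 * 49 = 98 degrees in the e13 plane (e1 -> e3).
The component perpendicular to the plane (e2) is invariant: v'_2 = v2 = 3.00
cos(98deg) = -0.1392, sin(98deg) = 0.9903
v'_1 = v1*cos(theta) - v3*sin(theta) = 1*(-0.1392) - (-1)*0.9903 = 0.85
v'_3 = v1*sin(theta) + v3*cos(theta) = 1*0.9903 + (-1)*(-0.1392) = 1.13
v' = 0.85*e1 + 3.00*e2 + 1.13*e3


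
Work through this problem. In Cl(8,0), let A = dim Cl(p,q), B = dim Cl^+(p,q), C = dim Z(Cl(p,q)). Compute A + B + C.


n = 8 + 0 = 8
Total dim = 2^8 = 256
Even subalgebra dim = 2^7 = 128
n is even, so center dim = 1
Sum = 256 + 128 + 1 = 385


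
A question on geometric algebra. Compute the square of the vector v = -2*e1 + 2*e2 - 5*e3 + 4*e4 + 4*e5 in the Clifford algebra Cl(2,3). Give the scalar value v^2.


v^2 = sum of c_i^2 * e_i^2
Positive signature terms (e_i^2 = +1): (-2)^2 + 2^2 = 8
Negative signature terms (e_j^2 = -1): (-5)^2 + 4^2 + 4^2 = 57
v^2 = 8 - 57 = -49


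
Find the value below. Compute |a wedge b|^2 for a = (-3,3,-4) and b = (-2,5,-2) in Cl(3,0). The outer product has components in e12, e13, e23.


a wedge b = (a1*b2 - a2*b1)*e12 + (a1*b3 - a3*b1)*e13 + (a2*b3 - a3*b2)*e23
e12 coeff: (-3)*5 - 3*(-2) = -15 - (-6) = -9
e13 coeff: (-3)*(-2) - (-4)*(-2) = 6 - 8 = -2
e23 coeff: 3*(-2) - (-4)*5 = -6 - (-20) = 14
|a wedge b|^2 = (-9)^2 + (-2)^2 + 14^2
= 81 + 4 + 196
= 281


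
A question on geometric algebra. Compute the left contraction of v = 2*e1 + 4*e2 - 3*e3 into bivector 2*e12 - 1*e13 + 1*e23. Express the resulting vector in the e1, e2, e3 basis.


Left contraction v _| B = <vB>_1 (grade-1 part of the geometric product vB).
Using e1_|e12 = e2, e2_|e12 = -e1, e1_|e13 = e3, e3_|e13 = -e1, e2_|e23 = e3, e3_|e23 = -e2:
e1 coeff: -v2*b12 - v3*b13 = -(4)*(2) - (-3)*(-1) = -11
e2 coeff: v1*b12 - v3*b23 = (2)*(2) - (-3)*(1) = 7
e3 coeff: v1*b13 + v2*b23 = (2)*(-1) + (4)*(1) = 2
v _| B = -11*e1 + 7*e2 + 2*e3


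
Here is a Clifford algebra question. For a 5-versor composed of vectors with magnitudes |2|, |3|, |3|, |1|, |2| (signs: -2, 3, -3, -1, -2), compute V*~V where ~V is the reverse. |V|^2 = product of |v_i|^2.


Each vector v_i has |v_i|^2 = s_i^2
Squared scales: (-2)^2 = 4, 3^2 = 9, (-3)^2 = 9, (-1)^2 = 1, (-2)^2 = 4
|V|^2 = 4 * 9 * 9 * 1 * 4
= 1296


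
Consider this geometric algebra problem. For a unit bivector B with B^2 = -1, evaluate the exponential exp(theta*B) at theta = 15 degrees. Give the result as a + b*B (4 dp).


For a unit bivector B with B^2 = -1, the exponential series gives
e^(theta*B) = cos(theta) + sin(theta)*B (the GA analogue of Euler's formula).
theta = 15 degrees = 0.261799 rad
cos(15 deg) = 0.9659
sin(15 deg) = 0.2588
exp(theta*B) = 0.9659 + 0.2588*B


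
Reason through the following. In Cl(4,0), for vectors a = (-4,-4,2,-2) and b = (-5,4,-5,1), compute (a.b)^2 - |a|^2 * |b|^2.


a . b = (-4)*(-5) + (-4)*4 + 2*(-5) + (-2)*1
= 20 + (-16) + (-10) + (-2) = -8
|a|^2 = (-4)^2 + (-4)^2 + 2^2 + (-2)^2 = 40
|b|^2 = (-5)^2 + 4^2 + (-5)^2 + 1^2 = 67
(a.b)^2 = (-8)^2 = 64
|a|^2 * |b|^2 = 40 * 67 = 2680
Result = 64 - 2680 = -2616


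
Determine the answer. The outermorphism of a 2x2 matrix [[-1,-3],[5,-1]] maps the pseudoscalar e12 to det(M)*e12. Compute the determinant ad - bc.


The outermorphism of a linear map f sends e1^e2 to f(e1)^f(e2).
f(e1) = -1*e1 + 5*e2
f(e2) = -3*e1 - 1*e2
f(e1) ^ f(e2) = (-1*e1 + 5*e2) ^ (-3*e1 - 1*e2)
= (-1)*(-1)*e12 + 5*(-3)*e21
= (1 - (-15))*e12
= 16*e12
Coefficient = 16


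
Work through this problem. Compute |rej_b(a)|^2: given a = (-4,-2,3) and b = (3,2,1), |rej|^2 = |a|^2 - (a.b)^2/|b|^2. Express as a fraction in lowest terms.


|a|^2 = (-4)^2 + (-2)^2 + 3^2 = 29
|b|^2 = 3^2 + 2^2 + 1^2 = 14
a . b = (-4)*3 + (-2)*2 + 3*1 = -13
(a.b)^2 = (-13)^2 = 169
|rej|^2 = 29 - 169/14
= (406 - 169)/14
= 237/14
In lowest terms: 237/14


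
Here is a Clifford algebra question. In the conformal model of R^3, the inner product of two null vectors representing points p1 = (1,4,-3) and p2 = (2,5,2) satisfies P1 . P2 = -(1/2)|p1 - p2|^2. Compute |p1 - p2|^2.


p1 - p2 = (-1, -1, -5)
|p1 - p2|^2 = (-1)^2 + (-1)^2 + (-5)^2
= 1 + 1 + 25
= 27


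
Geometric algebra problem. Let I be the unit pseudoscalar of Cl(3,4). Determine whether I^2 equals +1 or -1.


The pseudoscalar I = e1...e_n (product of all n generators) of Cl(p,q) satisfies I^2 = (-1)^(q + n(n-1)/2).
p = 3, q = 4, n = p + q = 7
n(n-1)/2 = 7 * 6 / 2 = 21
Exponent = q + n(n-1)/2 = 4 + 21 = 25
I^2 = (-1)^25 = -1


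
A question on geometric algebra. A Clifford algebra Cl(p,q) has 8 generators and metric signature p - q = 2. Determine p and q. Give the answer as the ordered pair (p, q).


We need p + q = 8 and p - q = 2.
Adding: 2p = 8 + 2 = 10, so p = 5.
Then q = 8 - 5 = 3.
(p, q) = (5, 3)


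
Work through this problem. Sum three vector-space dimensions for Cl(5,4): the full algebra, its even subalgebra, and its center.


n = 5 + 4 = 9
Total dim = 2^9 = 512
Even subalgebra dim = 2^8 = 256
n is odd, so center dim = 2
Sum = 512 + 256 + 2 = 770


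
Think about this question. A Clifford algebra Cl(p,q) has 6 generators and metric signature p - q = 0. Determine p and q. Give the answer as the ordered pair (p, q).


We need p + q = 6 and p - q = 0.
Adding: 2p = 6 + 0 = 6, so p = 3.
Then q = 6 - 3 = 3.
(p, q) = (3, 3)


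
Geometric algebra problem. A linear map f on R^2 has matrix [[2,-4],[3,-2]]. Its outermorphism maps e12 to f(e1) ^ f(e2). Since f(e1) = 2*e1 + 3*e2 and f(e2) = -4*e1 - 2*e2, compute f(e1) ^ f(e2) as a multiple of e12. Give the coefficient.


The outermorphism of a linear map f sends e1^e2 to f(e1)^f(e2).
f(e1) = 2*e1 + 3*e2
f(e2) = -4*e1 - 2*e2
f(e1) ^ f(e2) = (2*e1 + 3*e2) ^ (-4*e1 - 2*e2)
= 2*(-2)*e12 + 3*(-4)*e21
= (-4 - (-12))*e12
= 8*e12
Coefficient = 8


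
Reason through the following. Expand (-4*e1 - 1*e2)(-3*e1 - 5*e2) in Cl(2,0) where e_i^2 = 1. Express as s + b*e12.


Expand: (-4*e1 - 1*e2)(-3*e1 - 5*e2)
= (-4)*(-3)*e1e1 + (-4)*(-5)*e1e2 + (-1)*(-3)*e2e1 + (-1)*(-5)*e2e2
Using e1^2 = e2^2 = 1, e2e1 = -e1e2:
Scalar part s = (-4)*(-3) + (-1)*(-5) = 12 + 5 = 17
Bivector part b = (-4)*(-5) - (-1)*(-3) = 20 - 3 = 17
uv = 17 + 17*e12


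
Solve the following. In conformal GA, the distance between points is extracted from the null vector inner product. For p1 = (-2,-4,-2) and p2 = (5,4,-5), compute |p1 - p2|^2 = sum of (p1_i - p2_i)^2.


p1 - p2 = (-7, -8, 3)
|p1 - p2|^2 = (-7)^2 + (-8)^2 + 3^2
= 49 + 64 + 9
= 122


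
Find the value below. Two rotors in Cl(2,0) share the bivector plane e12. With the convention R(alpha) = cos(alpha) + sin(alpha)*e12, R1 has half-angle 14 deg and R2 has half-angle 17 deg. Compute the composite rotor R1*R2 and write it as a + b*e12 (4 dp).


Same-plane rotors commute and their half-angles add:
R1*R2 = cos(a1 + a2) + sin(a1 + a2)*e12.
a1 + a2 = 14 + 17 = 31 deg
cos(31 deg) = 0.8572
sin(31 deg) = 0.5150
R1*R2 = 0.8572 + 0.5150*e12


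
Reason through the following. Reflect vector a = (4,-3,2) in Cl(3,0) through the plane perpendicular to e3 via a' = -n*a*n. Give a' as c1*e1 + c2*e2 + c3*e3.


Reflection formula: a' = -n*a*n, with n = e3 (unit vector, n^2 = 1).
For reflection through hyperplane perp to e3:
The component along e3 flips sign, others stay.
a = (4, -3, 2)
a' = (4, -3, -2)
a' = 4*e1 - 3*e2 - 2*e3


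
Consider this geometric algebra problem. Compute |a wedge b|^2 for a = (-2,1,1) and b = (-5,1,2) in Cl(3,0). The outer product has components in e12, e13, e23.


a wedge b = (a1*b2 - a2*b1)*e12 + (a1*b3 - a3*b1)*e13 + (a2*b3 - a3*b2)*e23
e12 coeff: (-2)*1 - 1*(-5) = -2 - (-5) = 3
e13 coeff: (-2)*2 - 1*(-5) = -4 - (-5) = 1
e23 coeff: 1*2 - 1*1 = 2 - 1 = 1
|a wedge b|^2 = 3^2 + 1^2 + 1^2
= 9 + 1 + 1
= 11


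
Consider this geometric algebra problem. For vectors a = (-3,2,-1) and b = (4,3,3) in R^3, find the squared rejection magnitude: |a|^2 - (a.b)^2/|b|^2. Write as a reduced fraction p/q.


|a|^2 = (-3)^2 + 2^2 + (-1)^2 = 14
|b|^2 = 4^2 + 3^2 + 3^2 = 34
a . b = (-3)*4 + 2*3 + (-1)*3 = -9
(a.b)^2 = (-9)^2 = 81
|rej|^2 = 14 - 81/34
= (476 - 81)/34
= 395/34
In lowest terms: 395/34


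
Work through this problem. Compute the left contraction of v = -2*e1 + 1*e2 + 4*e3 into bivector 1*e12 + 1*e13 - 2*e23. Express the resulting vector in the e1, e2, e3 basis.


Left contraction v _| B = <vB>_1 (grade-1 part of the geometric product vB).
Using e1_|e12 = e2, e2_|e12 = -e1, e1_|e13 = e3, e3_|e13 = -e1, e2_|e23 = e3, e3_|e23 = -e2:
e1 coeff: -v2*b12 - v3*b13 = -(1)*(1) - (4)*(1) = -5
e2 coeff: v1*b12 - v3*b23 = (-2)*(1) - (4)*(-2) = 6
e3 coeff: v1*b13 + v2*b23 = (-2)*(1) + (1)*(-2) = -4
v _| B = -5*e1 + 6*e2 - 4*e3


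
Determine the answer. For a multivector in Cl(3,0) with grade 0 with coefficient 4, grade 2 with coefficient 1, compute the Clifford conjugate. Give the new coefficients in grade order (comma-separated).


Clifford conjugate sign for grade k: (-1)^(k(k+1)/2)
Grade 0: (-1)^(0*1/2) = (-1)^0 = 1, coeff 4 -> 4
Grade 2: (-1)^(2*3/2) = (-1)^3 = -1, coeff 1 -> -1
Conjugated coefficients: 4, -1


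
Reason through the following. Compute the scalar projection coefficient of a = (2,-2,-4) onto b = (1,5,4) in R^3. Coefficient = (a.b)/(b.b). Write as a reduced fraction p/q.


Projection coefficient = (a . b) / (b . b)
a . b = 2*1 + (-2)*5 + (-4)*4
= 2 + (-10) + (-16) = -24
b . b = 1^2 + 5^2 + 4^2
= 1 + 25 + 16 = 42
Coefficient = -24/42
In lowest terms: -4/7


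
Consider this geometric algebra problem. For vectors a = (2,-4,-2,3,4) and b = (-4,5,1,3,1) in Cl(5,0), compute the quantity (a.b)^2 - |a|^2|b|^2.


a . b = 2*(-4) + (-4)*5 + (-2)*1 + 3*3 + 4*1
= -8 + (-20) + (-2) + 9 + 4 = -17
|a|^2 = 2^2 + (-4)^2 + (-2)^2 + 3^2 + 4^2 = 49
|b|^2 = (-4)^2 + 5^2 + 1^2 + 3^2 + 1^2 = 52
(a.b)^2 = (-17)^2 = 289
|a|^2 * |b|^2 = 49 * 52 = 2548
Result = 289 - 2548 = -2259


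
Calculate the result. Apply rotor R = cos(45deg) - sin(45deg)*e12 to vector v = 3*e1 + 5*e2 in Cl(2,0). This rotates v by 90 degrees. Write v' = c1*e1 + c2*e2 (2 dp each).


Rotor R = cos(45deg) - sin(45deg)*e12
Rotation angle theta = 2 * 45 = 90 degrees
v' = R*v*~R rotates v by theta.
cos(90deg) = 0.0000, sin(90deg) = 1.0000
v'_1 = 3*cos(90deg) - 5*sin(90deg)
= 3*0.0000 - 5*1.0000
= -5.00
v'_2 = 3*sin(90deg) + 5*cos(90deg)
= 3*1.0000 + 5*0.0000
= 3.00
v' = -5.00*e1 + 3.00*e2


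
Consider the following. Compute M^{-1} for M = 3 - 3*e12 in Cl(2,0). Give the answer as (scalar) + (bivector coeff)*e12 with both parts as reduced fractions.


M = 3 - 3*e12, where e12^2 = -1.
Since M commutes with its reverse ~M = a - b*e12, M * ~M = a^2 - b^2*e12^2 = a^2 + b^2.
So M^{-1} = ~M / (a^2 + b^2) = (a - b*e12)/(a^2 + b^2).
a^2 + b^2 = 9 + 9 = 18
Scalar part = 3/18 = 1/6
Bivector coeff = 3/18 = 1/6
M^{-1} = 1/6 + 1/6*e12


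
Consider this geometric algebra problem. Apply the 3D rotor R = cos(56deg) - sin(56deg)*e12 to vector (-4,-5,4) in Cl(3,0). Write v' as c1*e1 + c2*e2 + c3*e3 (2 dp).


Rotor R = cos(56deg) - sin(56deg)*e12
Rotation angle theta = 2 * 56 = 112 degrees in the e12 plane (e1 -> e2).
The component perpendicular to the plane (e3) is invariant: v'_3 = v3 = 4.00
cos(112deg) = -0.3746, sin(112deg) = 0.9272
v'_1 = v1*cos(theta) - v2*sin(theta) = -4*(-0.3746) - (-5)*0.9272 = 6.13
v'_2 = v1*sin(theta) + v2*cos(theta) = -4*0.9272 + (-5)*(-0.3746) = -1.84
v' = 6.13*e1 - 1.84*e2 + 4.00*e3


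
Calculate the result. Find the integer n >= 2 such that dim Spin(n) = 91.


dim Spin(n) = dim so(n) = n(n-1)/2.
Solve n(n-1)/2 = 91, i.e. n^2 - n - 182 = 0.
Discriminant = 1 + 8*91 = 729
n = (1 + sqrt(729))/2 = (1 + 27)/2 = 14


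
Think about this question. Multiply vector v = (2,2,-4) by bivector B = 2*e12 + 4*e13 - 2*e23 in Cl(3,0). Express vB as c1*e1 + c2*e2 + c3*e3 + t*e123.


vB has grade-1 (vector) and grade-3 (trivector) parts: vB = (v _| B) + (v ^ B).
Vector part <vB>_1:
  e1: -v2*b12 - v3*b13 = -(2)*(2) - (-4)*(4) = 12
  e2: v1*b12 - v3*b23 = (2)*(2) - (-4)*(-2) = -4
  e3: v1*b13 + v2*b23 = (2)*(4) + (2)*(-2) = 4
Trivector part <vB>_3:
  e123: v1*b23 - v2*b13 + v3*b12 = (2)*(-2) - (2)*(4) + (-4)*(2) = -20
vB = 12*e1 - 4*e2 + 4*e3 - 20*e123


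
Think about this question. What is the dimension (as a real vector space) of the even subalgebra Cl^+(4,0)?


Even subalgebra dimension = 2^(n-1)
n = 4 + 0 = 4
2^(4 - 1) = 2^3 = 8
Verification: sum of C(4,k) for even k = 1 + 6 + 1 = 8
Result = 8


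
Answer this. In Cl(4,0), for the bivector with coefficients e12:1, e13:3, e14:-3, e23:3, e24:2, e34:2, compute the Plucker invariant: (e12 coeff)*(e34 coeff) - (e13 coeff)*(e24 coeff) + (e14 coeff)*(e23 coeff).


Plucker relation: af - be + cd
a*f = 1*2 = 2
b*e = 3*2 = 6
c*d = (-3)*3 = -9
af - be + cd = 2 - 6 + (-9)
= -13


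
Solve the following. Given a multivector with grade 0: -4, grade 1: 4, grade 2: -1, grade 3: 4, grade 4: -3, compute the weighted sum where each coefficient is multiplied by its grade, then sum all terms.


Grade-weighted sum = sum of grade_k * coefficient_k
0*(-4) = 0
1*4 = 4
2*(-1) = -2
3*4 = 12
4*(-3) = -12
Total = 0 + 4 + (-2) + 12 + (-12) = 2


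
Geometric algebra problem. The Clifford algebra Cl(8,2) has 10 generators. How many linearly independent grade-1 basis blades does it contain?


Number of grade-k basis blades in Cl(p,q) with n = p + q is C(n, k).
n = 8 + 2 = 10
C(10, 1) = 10! / (1! * 9!)
= 3628800 / (1 * 362880)
= 10


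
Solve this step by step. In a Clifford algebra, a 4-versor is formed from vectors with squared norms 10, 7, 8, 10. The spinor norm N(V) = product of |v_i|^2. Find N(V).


Spinor norm N(V) = |v1|^2 * |v2|^2 * ... * |v4|^2
= 10 * 7 * 8 * 10
Running product: 10, 70, 560, 5600
N(V) = 5600


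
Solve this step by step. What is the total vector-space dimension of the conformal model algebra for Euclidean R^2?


The conformal model of R^2 uses Cl(3,1): the 2 Euclidean generators plus two extra orthogonal generators e+ (e+^2 = +1) and e- (e-^2 = -1), from which the null vectors e0, einf are built.
Number of generators m = 2 + 2 = 4.
dim Cl(p,q) = 2^m = 2^4 = 16


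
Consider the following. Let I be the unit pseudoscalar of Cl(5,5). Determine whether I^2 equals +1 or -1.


The pseudoscalar I = e1...e_n (product of all n generators) of Cl(p,q) satisfies I^2 = (-1)^(q + n(n-1)/2).
p = 5, q = 5, n = p + q = 10
n(n-1)/2 = 10 * 9 / 2 = 45
Exponent = q + n(n-1)/2 = 5 + 45 = 50
I^2 = (-1)^50 = +1


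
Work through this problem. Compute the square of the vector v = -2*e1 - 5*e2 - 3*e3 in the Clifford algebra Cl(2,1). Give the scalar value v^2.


v^2 = sum of c_i^2 * e_i^2
Positive signature terms (e_i^2 = +1): (-2)^2 + (-5)^2 = 29
Negative signature terms (e_j^2 = -1): (-3)^2 = 9
v^2 = 29 - 9 = 20


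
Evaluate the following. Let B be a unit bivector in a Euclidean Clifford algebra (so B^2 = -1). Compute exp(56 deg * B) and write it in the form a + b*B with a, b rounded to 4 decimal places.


For a unit bivector B with B^2 = -1, the exponential series gives
e^(theta*B) = cos(theta) + sin(theta)*B (the GA analogue of Euler's formula).
theta = 56 degrees = 0.977384 rad
cos(56 deg) = 0.5592
sin(56 deg) = 0.8290
exp(theta*B) = 0.5592 + 0.8290*B


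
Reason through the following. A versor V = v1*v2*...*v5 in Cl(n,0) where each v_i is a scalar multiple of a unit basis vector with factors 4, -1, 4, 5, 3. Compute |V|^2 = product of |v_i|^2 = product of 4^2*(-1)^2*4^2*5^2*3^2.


Each vector v_i has |v_i|^2 = s_i^2
Squared scales: 4^2 = 16, (-1)^2 = 1, 4^2 = 16, 5^2 = 25, 3^2 = 9
|V|^2 = 16 * 1 * 16 * 25 * 9
= 57600


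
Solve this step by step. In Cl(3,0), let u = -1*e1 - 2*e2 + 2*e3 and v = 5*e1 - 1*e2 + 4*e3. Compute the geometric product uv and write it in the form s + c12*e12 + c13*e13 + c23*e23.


In Cl(3,0): e_i^2 = 1, e_ie_j = -e_je_i for i != j.
Scalar part = u . v = (-1)*5 + (-2)*(-1) + 2*4
= -5 + 2 + 8 = 5
e12 coeff = (-1)*(-1) - (-2)*5 = 1 - (-10) = 11
e13 coeff = (-1)*4 - 2*5 = -4 - 10 = -14
e23 coeff = (-2)*4 - 2*(-1) = -8 - (-2) = -6
uv = 5 + 11*e12 - 14*e13 - 6*e23


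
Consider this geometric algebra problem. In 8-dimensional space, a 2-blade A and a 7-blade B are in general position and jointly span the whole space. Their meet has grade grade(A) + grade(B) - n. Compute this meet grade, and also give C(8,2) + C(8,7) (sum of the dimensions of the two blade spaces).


Meet grade = grade(A) + grade(B) - n
= 2 + 7 - 8 = 1
C(8,2) = 28
C(8,7) = 8
dim_A + dim_B = 28 + 8 = 36


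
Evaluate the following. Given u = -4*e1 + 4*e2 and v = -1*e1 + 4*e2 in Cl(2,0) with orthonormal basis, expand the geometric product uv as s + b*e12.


Expand: (-4*e1 + 4*e2)(-1*e1 + 4*e2)
= (-4)*(-1)*e1e1 + (-4)*4*e1e2 + 4*(-1)*e2e1 + 4*4*e2e2
Using e1^2 = e2^2 = 1, e2e1 = -e1e2:
Scalar part s = (-4)*(-1) + 4*4 = 4 + 16 = 20
Bivector part b = (-4)*4 - 4*(-1) = -16 - (-4) = -12
uv = 20 - 12*e12


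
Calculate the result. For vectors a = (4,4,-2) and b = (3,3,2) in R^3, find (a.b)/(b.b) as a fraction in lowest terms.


Projection coefficient = (a . b) / (b . b)
a . b = 4*3 + 4*3 + (-2)*2
= 12 + 12 + (-4) = 20
b . b = 3^2 + 3^2 + 2^2
= 9 + 9 + 4 = 22
Coefficient = 20/22
In lowest terms: 10/11


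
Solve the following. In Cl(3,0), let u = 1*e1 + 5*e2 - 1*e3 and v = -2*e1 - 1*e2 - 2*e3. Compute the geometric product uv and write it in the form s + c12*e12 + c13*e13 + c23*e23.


In Cl(3,0): e_i^2 = 1, e_ie_j = -e_je_i for i != j.
Scalar part = u . v = 1*(-2) + 5*(-1) + (-1)*(-2)
= -2 + (-5) + 2 = -5
e12 coeff = 1*(-1) - 5*(-2) = -1 - (-10) = 9
e13 coeff = 1*(-2) - (-1)*(-2) = -2 - 2 = -4
e23 coeff = 5*(-2) - (-1)*(-1) = -10 - 1 = -11
uv = -5 + 9*e12 - 4*e13 - 11*e23


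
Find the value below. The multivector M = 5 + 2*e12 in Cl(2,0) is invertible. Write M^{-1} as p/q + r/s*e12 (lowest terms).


M = 5 + 2*e12, where e12^2 = -1.
Since M commutes with its reverse ~M = a - b*e12, M * ~M = a^2 - b^2*e12^2 = a^2 + b^2.
So M^{-1} = ~M / (a^2 + b^2) = (a - b*e12)/(a^2 + b^2).
a^2 + b^2 = 25 + 4 = 29
Scalar part = 5/29 = 5/29
Bivector coeff = -2/29 = -2/29
M^{-1} = 5/29 - 2/29*e12


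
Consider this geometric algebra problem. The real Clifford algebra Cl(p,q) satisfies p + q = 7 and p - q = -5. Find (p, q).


We need p + q = 7 and p - q = -5.
Adding: 2p = 7 + (-5) = 2, so p = 1.
Then q = 7 - 1 = 6.
(p, q) = (1, 6)


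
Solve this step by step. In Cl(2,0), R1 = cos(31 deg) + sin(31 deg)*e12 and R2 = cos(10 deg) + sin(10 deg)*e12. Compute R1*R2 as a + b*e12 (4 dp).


Same-plane rotors commute and their half-angles add:
R1*R2 = cos(a1 + a2) + sin(a1 + a2)*e12.
a1 + a2 = 31 + 10 = 41 deg
cos(41 deg) = 0.7547
sin(41 deg) = 0.6561
R1*R2 = 0.7547 + 0.6561*e12


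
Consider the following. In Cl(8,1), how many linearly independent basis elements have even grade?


Even subalgebra dimension = 2^(n-1)
n = 8 + 1 = 9
2^(9 - 1) = 2^8 = 256
Verification: sum of C(9,k) for even k = 1 + 36 + 126 + 84 + 9 = 256
Result = 256


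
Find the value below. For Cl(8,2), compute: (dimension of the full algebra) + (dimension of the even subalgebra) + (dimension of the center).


n = 8 + 2 = 10
Total dim = 2^10 = 1024
Even subalgebra dim = 2^9 = 512
n is even, so center dim = 1
Sum = 1024 + 512 + 1 = 1537


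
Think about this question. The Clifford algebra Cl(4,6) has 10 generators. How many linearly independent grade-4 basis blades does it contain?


Number of grade-k basis blades in Cl(p,q) with n = p + q is C(n, k).
n = 4 + 6 = 10
C(10, 4) = 10! / (4! * 6!)
= 3628800 / (24 * 720)
= 210


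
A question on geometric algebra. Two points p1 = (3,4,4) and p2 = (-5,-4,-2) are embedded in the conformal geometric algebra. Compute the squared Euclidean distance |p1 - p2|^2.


p1 - p2 = (8, 8, 6)
|p1 - p2|^2 = 8^2 + 8^2 + 6^2
= 64 + 64 + 36
= 164


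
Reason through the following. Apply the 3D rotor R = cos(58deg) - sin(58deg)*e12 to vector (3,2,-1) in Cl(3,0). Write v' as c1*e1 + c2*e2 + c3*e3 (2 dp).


Rotor R = cos(58deg) - sin(58deg)*e12
Rotation angle theta = 2 * 58 = 116 degrees in the e12 plane (e1 -> e2).
The component perpendicular to the plane (e3) is invariant: v'_3 = v3 = -1.00
cos(116deg) = -0.4384, sin(116deg) = 0.8988
v'_1 = v1*cos(theta) - v2*sin(theta) = 3*(-0.4384) - 2*0.8988 = -3.11
v'_2 = v1*sin(theta) + v2*cos(theta) = 3*0.8988 + 2*(-0.4384) = 1.82
v' = -3.11*e1 + 1.82*e2 - 1.00*e3


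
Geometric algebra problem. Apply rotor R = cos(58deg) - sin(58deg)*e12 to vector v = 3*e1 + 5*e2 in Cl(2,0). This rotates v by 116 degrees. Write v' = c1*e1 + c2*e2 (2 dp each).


Rotor R = cos(58deg) - sin(58deg)*e12
Rotation angle theta = 2 * 58 = 116 degrees
v' = R*v*~R rotates v by theta.
cos(116deg) = -0.4384, sin(116deg) = 0.8988
v'_1 = 3*cos(116deg) - 5*sin(116deg)
= 3*(-0.4384) - 5*0.8988
= -5.81
v'_2 = 3*sin(116deg) + 5*cos(116deg)
= 3*0.8988 + 5*(-0.4384)
= 0.50
v' = -5.81*e1 + 0.50*e2


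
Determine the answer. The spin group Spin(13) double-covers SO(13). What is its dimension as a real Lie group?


Spin(n) double-covers SO(n); both have Lie algebra so(n) of dimension n(n-1)/2.
n = 13
n(n-1) = 13 * 12 = 156
dim Spin(13) = 156/2 = 78


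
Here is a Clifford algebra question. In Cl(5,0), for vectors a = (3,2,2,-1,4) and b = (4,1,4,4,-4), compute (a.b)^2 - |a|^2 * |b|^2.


a . b = 3*4 + 2*1 + 2*4 + (-1)*4 + 4*(-4)
= 12 + 2 + 8 + (-4) + (-16) = 2
|a|^2 = 3^2 + 2^2 + 2^2 + (-1)^2 + 4^2 = 34
|b|^2 = 4^2 + 1^2 + 4^2 + 4^2 + (-4)^2 = 65
(a.b)^2 = 2^2 = 4
|a|^2 * |b|^2 = 34 * 65 = 2210
Result = 4 - 2210 = -2206


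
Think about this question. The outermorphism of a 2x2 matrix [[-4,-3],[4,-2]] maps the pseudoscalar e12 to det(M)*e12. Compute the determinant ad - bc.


The outermorphism of a linear map f sends e1^e2 to f(e1)^f(e2).
f(e1) = -4*e1 + 4*e2
f(e2) = -3*e1 - 2*e2
f(e1) ^ f(e2) = (-4*e1 + 4*e2) ^ (-3*e1 - 2*e2)
= (-4)*(-2)*e12 + 4*(-3)*e21
= (8 - (-12))*e12
= 20*e12
Coefficient = 20


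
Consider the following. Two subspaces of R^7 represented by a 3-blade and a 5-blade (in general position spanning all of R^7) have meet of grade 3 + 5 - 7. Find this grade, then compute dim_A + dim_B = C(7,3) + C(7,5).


Meet grade = grade(A) + grade(B) - n
= 3 + 5 - 7 = 1
C(7,3) = 35
C(7,5) = 21
dim_A + dim_B = 35 + 21 = 56


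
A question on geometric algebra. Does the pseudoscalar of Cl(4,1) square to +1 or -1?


The pseudoscalar I = e1...e_n (product of all n generators) of Cl(p,q) satisfies I^2 = (-1)^(q + n(n-1)/2).
p = 4, q = 1, n = p + q = 5
n(n-1)/2 = 5 * 4 / 2 = 10
Exponent = q + n(n-1)/2 = 1 + 10 = 11
I^2 = (-1)^11 = -1


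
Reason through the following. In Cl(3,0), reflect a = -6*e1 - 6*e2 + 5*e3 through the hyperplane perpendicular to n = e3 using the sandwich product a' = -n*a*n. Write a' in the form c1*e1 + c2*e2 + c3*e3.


Reflection formula: a' = -n*a*n, with n = e3 (unit vector, n^2 = 1).
For reflection through hyperplane perp to e3:
The component along e3 flips sign, others stay.
a = (-6, -6, 5)
a' = (-6, -6, -5)
a' = -6*e1 - 6*e2 - 5*e3


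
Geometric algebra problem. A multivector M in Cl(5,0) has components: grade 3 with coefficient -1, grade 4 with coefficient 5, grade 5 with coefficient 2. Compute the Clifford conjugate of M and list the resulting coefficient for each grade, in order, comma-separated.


Clifford conjugate sign for grade k: (-1)^(k(k+1)/2)
Grade 3: (-1)^(3*4/2) = (-1)^6 = 1, coeff -1 -> -1
Grade 4: (-1)^(4*5/2) = (-1)^10 = 1, coeff 5 -> 5
Grade 5: (-1)^(5*6/2) = (-1)^15 = -1, coeff 2 -> -2
Conjugated coefficients: -1, 5, -2


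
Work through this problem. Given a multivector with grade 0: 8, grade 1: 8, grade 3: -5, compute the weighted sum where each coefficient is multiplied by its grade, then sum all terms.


Grade-weighted sum = sum of grade_k * coefficient_k
0*8 = 0
1*8 = 8
3*(-5) = -15
Total = 0 + 8 + (-15) = -7


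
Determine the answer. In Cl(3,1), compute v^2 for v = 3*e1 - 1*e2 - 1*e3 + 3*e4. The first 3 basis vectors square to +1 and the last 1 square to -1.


v^2 = sum of c_i^2 * e_i^2
Positive signature terms (e_i^2 = +1): 3^2 + (-1)^2 + (-1)^2 = 11
Negative signature terms (e_j^2 = -1): 3^2 = 9
v^2 = 11 - 9 = 2


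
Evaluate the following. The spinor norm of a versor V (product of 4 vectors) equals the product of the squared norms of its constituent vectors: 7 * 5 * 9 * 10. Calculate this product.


Spinor norm N(V) = |v1|^2 * |v2|^2 * ... * |v4|^2
= 7 * 5 * 9 * 10
Running product: 7, 35, 315, 3150
N(V) = 3150


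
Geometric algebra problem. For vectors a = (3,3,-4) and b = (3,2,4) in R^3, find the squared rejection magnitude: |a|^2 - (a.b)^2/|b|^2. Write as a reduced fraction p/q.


|a|^2 = 3^2 + 3^2 + (-4)^2 = 34
|b|^2 = 3^2 + 2^2 + 4^2 = 29
a . b = 3*3 + 3*2 + (-4)*4 = -1
(a.b)^2 = (-1)^2 = 1
|rej|^2 = 34 - 1/29
= (986 - 1)/29
= 985/29
In lowest terms: 985/29


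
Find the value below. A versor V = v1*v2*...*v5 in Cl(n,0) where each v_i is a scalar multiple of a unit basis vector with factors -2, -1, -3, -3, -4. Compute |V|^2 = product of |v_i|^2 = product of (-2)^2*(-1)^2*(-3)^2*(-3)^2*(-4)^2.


Each vector v_i has |v_i|^2 = s_i^2
Squared scales: (-2)^2 = 4, (-1)^2 = 1, (-3)^2 = 9, (-3)^2 = 9, (-4)^2 = 16
|V|^2 = 4 * 1 * 9 * 9 * 16
= 5184


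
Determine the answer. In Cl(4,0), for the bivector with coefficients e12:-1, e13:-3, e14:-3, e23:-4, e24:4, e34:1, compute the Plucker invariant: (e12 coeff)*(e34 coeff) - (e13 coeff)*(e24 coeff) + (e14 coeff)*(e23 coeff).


Plucker relation: af - be + cd
a*f = (-1)*1 = -1
b*e = (-3)*4 = -12
c*d = (-3)*(-4) = 12
af - be + cd = -1 - (-12) + 12
= 23


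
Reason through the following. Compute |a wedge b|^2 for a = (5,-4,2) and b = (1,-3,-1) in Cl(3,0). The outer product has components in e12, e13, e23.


a wedge b = (a1*b2 - a2*b1)*e12 + (a1*b3 - a3*b1)*e13 + (a2*b3 - a3*b2)*e23
e12 coeff: 5*(-3) - (-4)*1 = -15 - (-4) = -11
e13 coeff: 5*(-1) - 2*1 = -5 - 2 = -7
e23 coeff: (-4)*(-1) - 2*(-3) = 4 - (-6) = 10
|a wedge b|^2 = (-11)^2 + (-7)^2 + 10^2
= 121 + 49 + 100
= 270


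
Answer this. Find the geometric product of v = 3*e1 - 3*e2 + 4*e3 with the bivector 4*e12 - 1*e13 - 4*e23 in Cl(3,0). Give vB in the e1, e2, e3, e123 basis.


vB has grade-1 (vector) and grade-3 (trivector) parts: vB = (v _| B) + (v ^ B).
Vector part <vB>_1:
  e1: -v2*b12 - v3*b13 = -(-3)*(4) - (4)*(-1) = 16
  e2: v1*b12 - v3*b23 = (3)*(4) - (4)*(-4) = 28
  e3: v1*b13 + v2*b23 = (3)*(-1) + (-3)*(-4) = 9
Trivector part <vB>_3:
  e123: v1*b23 - v2*b13 + v3*b12 = (3)*(-4) - (-3)*(-1) + (4)*(4) = 1
vB = 16*e1 + 28*e2 + 9*e3 + 1*e123


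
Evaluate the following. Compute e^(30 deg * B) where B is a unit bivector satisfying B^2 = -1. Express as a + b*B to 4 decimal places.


For a unit bivector B with B^2 = -1, the exponential series gives
e^(theta*B) = cos(theta) + sin(theta)*B (the GA analogue of Euler's formula).
theta = 30 degrees = 0.523599 rad
cos(30 deg) = 0.8660
sin(30 deg) = 0.5000
exp(theta*B) = 0.8660 + 0.5000*B


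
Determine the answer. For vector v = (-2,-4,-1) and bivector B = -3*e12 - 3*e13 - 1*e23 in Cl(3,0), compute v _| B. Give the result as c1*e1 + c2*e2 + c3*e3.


Left contraction v _| B = <vB>_1 (grade-1 part of the geometric product vB).
Using e1_|e12 = e2, e2_|e12 = -e1, e1_|e13 = e3, e3_|e13 = -e1, e2_|e23 = e3, e3_|e23 = -e2:
e1 coeff: -v2*b12 - v3*b13 = -(-4)*(-3) - (-1)*(-3) = -15
e2 coeff: v1*b12 - v3*b23 = (-2)*(-3) - (-1)*(-1) = 5
e3 coeff: v1*b13 + v2*b23 = (-2)*(-3) + (-4)*(-1) = 10
v _| B = -15*e1 + 5*e2 + 10*e3


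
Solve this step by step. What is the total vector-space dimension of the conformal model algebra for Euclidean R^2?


The conformal model of R^2 uses Cl(3,1): the 2 Euclidean generators plus two extra orthogonal generators e+ (e+^2 = +1) and e- (e-^2 = -1), from which the null vectors e0, einf are built.
Number of generators m = 2 + 2 = 4.
dim Cl(p,q) = 2^m = 2^4 = 16


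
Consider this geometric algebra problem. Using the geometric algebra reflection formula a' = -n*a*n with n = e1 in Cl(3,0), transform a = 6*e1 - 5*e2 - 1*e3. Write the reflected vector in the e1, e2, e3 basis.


Reflection formula: a' = -n*a*n, with n = e1 (unit vector, n^2 = 1).
For reflection through hyperplane perp to e1:
The component along e1 flips sign, others stay.
a = (6, -5, -1)
a' = (-6, -5, -1)
a' = -6*e1 - 5*e2 - 1*e3


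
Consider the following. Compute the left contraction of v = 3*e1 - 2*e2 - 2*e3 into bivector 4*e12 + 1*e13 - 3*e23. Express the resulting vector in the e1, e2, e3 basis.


Left contraction v _| B = <vB>_1 (grade-1 part of the geometric product vB).
Using e1_|e12 = e2, e2_|e12 = -e1, e1_|e13 = e3, e3_|e13 = -e1, e2_|e23 = e3, e3_|e23 = -e2:
e1 coeff: -v2*b12 - v3*b13 = -(-2)*(4) - (-2)*(1) = 10
e2 coeff: v1*b12 - v3*b23 = (3)*(4) - (-2)*(-3) = 6
e3 coeff: v1*b13 + v2*b23 = (3)*(1) + (-2)*(-3) = 9
v _| B = 10*e1 + 6*e2 + 9*e3


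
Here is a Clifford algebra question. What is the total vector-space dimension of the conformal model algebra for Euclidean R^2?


The conformal model of R^2 uses Cl(3,1): the 2 Euclidean generators plus two extra orthogonal generators e+ (e+^2 = +1) and e- (e-^2 = -1), from which the null vectors e0, einf are built.
Number of generators m = 2 + 2 = 4.
dim Cl(p,q) = 2^m = 2^4 = 16


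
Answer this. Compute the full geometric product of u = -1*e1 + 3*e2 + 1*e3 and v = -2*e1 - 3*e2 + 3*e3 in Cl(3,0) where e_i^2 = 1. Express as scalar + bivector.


In Cl(3,0): e_i^2 = 1, e_ie_j = -e_je_i for i != j.
Scalar part = u . v = (-1)*(-2) + 3*(-3) + 1*3
= 2 + (-9) + 3 = -4
e12 coeff = (-1)*(-3) - 3*(-2) = 3 - (-6) = 9
e13 coeff = (-1)*3 - 1*(-2) = -3 - (-2) = -1
e23 coeff = 3*3 - 1*(-3) = 9 - (-3) = 12
uv = -4 + 9*e12 - 1*e13 + 12*e23


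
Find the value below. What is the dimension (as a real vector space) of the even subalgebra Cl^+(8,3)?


Even subalgebra dimension = 2^(n-1)
n = 8 + 3 = 11
2^(11 - 1) = 2^10 = 1024
Verification: sum of C(11,k) for even k = 1 + 55 + 330 + 462 + 165 + 11 = 1024
Result = 1024


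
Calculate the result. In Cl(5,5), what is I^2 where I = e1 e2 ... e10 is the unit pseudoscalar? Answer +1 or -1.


The pseudoscalar I = e1...e_n (product of all n generators) of Cl(p,q) satisfies I^2 = (-1)^(q + n(n-1)/2).
p = 5, q = 5, n = p + q = 10
n(n-1)/2 = 10 * 9 / 2 = 45
Exponent = q + n(n-1)/2 = 5 + 45 = 50
I^2 = (-1)^50 = +1


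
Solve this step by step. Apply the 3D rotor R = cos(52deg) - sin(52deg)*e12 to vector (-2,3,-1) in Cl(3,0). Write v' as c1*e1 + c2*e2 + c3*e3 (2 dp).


Rotor R = cos(52deg) - sin(52deg)*e12
Rotation angle theta = 2 * 52 = 104 degrees in the e12 plane (e1 -> e2).
The component perpendicular to the plane (e3) is invariant: v'_3 = v3 = -1.00
cos(104deg) = -0.2419, sin(104deg) = 0.9703
v'_1 = v1*cos(theta) - v2*sin(theta) = -2*(-0.2419) - 3*0.9703 = -2.43
v'_2 = v1*sin(theta) + v2*cos(theta) = -2*0.9703 + 3*(-0.2419) = -2.67
v' = -2.43*e1 - 2.67*e2 - 1.00*e3


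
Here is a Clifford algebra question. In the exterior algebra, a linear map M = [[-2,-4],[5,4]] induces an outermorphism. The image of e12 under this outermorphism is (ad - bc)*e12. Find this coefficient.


The outermorphism of a linear map f sends e1^e2 to f(e1)^f(e2).
f(e1) = -2*e1 + 5*e2
f(e2) = -4*e1 + 4*e2
f(e1) ^ f(e2) = (-2*e1 + 5*e2) ^ (-4*e1 + 4*e2)
= (-2)*4*e12 + 5*(-4)*e21
= (-8 - (-20))*e12
= 12*e12
Coefficient = 12


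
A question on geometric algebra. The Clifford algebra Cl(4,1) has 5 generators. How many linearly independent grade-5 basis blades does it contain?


Number of grade-k basis blades in Cl(p,q) with n = p + q is C(n, k).
n = 4 + 1 = 5
C(5, 5) = 5! / (5! * 0!)
= 120 / (120 * 1)
= 1


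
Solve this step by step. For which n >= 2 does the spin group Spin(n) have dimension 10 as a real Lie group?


dim Spin(n) = dim so(n) = n(n-1)/2.
Solve n(n-1)/2 = 10, i.e. n^2 - n - 20 = 0.
Discriminant = 1 + 8*10 = 81
n = (1 + sqrt(81))/2 = (1 + 9)/2 = 5


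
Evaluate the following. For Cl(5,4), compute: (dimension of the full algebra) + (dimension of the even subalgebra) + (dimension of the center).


n = 5 + 4 = 9
Total dim = 2^9 = 512
Even subalgebra dim = 2^8 = 256
n is odd, so center dim = 2
Sum = 512 + 256 + 2 = 770


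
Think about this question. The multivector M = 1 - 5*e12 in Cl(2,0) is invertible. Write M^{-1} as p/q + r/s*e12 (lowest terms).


M = 1 - 5*e12, where e12^2 = -1.
Since M commutes with its reverse ~M = a - b*e12, M * ~M = a^2 - b^2*e12^2 = a^2 + b^2.
So M^{-1} = ~M / (a^2 + b^2) = (a - b*e12)/(a^2 + b^2).
a^2 + b^2 = 1 + 25 = 26
Scalar part = 1/26 = 1/26
Bivector coeff = 5/26 = 5/26
M^{-1} = 1/26 + 5/26*e12


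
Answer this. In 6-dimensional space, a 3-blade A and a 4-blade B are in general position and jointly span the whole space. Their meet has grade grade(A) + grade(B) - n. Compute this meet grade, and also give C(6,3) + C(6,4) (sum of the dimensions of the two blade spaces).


Meet grade = grade(A) + grade(B) - n
= 3 + 4 - 6 = 1
C(6,3) = 20
C(6,4) = 15
dim_A + dim_B = 20 + 15 = 35


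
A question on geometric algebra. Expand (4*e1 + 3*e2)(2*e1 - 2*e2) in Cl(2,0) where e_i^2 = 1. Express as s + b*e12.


Expand: (4*e1 + 3*e2)(2*e1 - 2*e2)
= 4*2*e1e1 + 4*(-2)*e1e2 + 3*2*e2e1 + 3*(-2)*e2e2
Using e1^2 = e2^2 = 1, e2e1 = -e1e2:
Scalar part s = 4*2 + 3*(-2) = 8 + (-6) = 2
Bivector part b = 4*(-2) - 3*2 = -8 - 6 = -14
uv = 2 - 14*e12


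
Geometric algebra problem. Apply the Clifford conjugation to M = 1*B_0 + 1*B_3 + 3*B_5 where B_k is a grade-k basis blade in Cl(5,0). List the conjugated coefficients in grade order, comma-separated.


Clifford conjugate sign for grade k: (-1)^(k(k+1)/2)
Grade 0: (-1)^(0*1/2) = (-1)^0 = 1, coeff 1 -> 1
Grade 3: (-1)^(3*4/2) = (-1)^6 = 1, coeff 1 -> 1
Grade 5: (-1)^(5*6/2) = (-1)^15 = -1, coeff 3 -> -3
Conjugated coefficients: 1, 1, -3


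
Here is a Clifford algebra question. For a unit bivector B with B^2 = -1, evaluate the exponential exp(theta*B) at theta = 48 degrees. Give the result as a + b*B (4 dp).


For a unit bivector B with B^2 = -1, the exponential series gives
e^(theta*B) = cos(theta) + sin(theta)*B (the GA analogue of Euler's formula).
theta = 48 degrees = 0.837758 rad
cos(48 deg) = 0.6691
sin(48 deg) = 0.7431
exp(theta*B) = 0.6691 + 0.7431*B


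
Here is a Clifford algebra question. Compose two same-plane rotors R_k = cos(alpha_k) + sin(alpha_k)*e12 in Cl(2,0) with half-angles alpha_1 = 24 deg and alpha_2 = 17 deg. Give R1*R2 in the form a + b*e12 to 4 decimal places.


Same-plane rotors commute and their half-angles add:
R1*R2 = cos(a1 + a2) + sin(a1 + a2)*e12.
a1 + a2 = 24 + 17 = 41 deg
cos(41 deg) = 0.7547
sin(41 deg) = 0.6561
R1*R2 = 0.7547 + 0.6561*e12


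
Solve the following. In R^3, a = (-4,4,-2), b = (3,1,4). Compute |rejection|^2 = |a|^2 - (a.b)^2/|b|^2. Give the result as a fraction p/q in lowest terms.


|a|^2 = (-4)^2 + 4^2 + (-2)^2 = 36
|b|^2 = 3^2 + 1^2 + 4^2 = 26
a . b = (-4)*3 + 4*1 + (-2)*4 = -16
(a.b)^2 = (-16)^2 = 256
|rej|^2 = 36 - 256/26
= (936 - 256)/26
= 680/26
In lowest terms: 340/13


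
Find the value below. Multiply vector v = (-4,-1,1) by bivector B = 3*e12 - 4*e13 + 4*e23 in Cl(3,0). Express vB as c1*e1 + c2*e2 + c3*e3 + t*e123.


vB has grade-1 (vector) and grade-3 (trivector) parts: vB = (v _| B) + (v ^ B).
Vector part <vB>_1:
  e1: -v2*b12 - v3*b13 = -(-1)*(3) - (1)*(-4) = 7
  e2: v1*b12 - v3*b23 = (-4)*(3) - (1)*(4) = -16
  e3: v1*b13 + v2*b23 = (-4)*(-4) + (-1)*(4) = 12
Trivector part <vB>_3:
  e123: v1*b23 - v2*b13 + v3*b12 = (-4)*(4) - (-1)*(-4) + (1)*(3) = -17
vB = 7*e1 - 16*e2 + 12*e3 - 17*e123


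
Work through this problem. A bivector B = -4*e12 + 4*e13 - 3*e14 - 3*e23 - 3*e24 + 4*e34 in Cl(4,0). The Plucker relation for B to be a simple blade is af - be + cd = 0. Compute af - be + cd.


Plucker relation: af - be + cd
a*f = (-4)*4 = -16
b*e = 4*(-3) = -12
c*d = (-3)*(-3) = 9
af - be + cd = -16 - (-12) + 9
= 5


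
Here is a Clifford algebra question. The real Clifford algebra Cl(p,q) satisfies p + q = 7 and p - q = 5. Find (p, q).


We need p + q = 7 and p - q = 5.
Adding: 2p = 7 + 5 = 12, so p = 6.
Then q = 7 - 6 = 1.
(p, q) = (6, 1)


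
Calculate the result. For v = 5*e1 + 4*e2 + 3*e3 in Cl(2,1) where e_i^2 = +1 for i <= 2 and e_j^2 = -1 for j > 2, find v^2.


v^2 = sum of c_i^2 * e_i^2
Positive signature terms (e_i^2 = +1): 5^2 + 4^2 = 41
Negative signature terms (e_j^2 = -1): 3^2 = 9
v^2 = 41 - 9 = 32


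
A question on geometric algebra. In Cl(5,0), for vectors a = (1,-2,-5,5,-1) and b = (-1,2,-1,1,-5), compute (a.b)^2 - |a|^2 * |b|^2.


a . b = 1*(-1) + (-2)*2 + (-5)*(-1) + 5*1 + (-1)*(-5)
= -1 + (-4) + 5 + 5 + 5 = 10
|a|^2 = 1^2 + (-2)^2 + (-5)^2 + 5^2 + (-1)^2 = 56
|b|^2 = (-1)^2 + 2^2 + (-1)^2 + 1^2 + (-5)^2 = 32
(a.b)^2 = 10^2 = 100
|a|^2 * |b|^2 = 56 * 32 = 1792
Result = 100 - 1792 = -1692


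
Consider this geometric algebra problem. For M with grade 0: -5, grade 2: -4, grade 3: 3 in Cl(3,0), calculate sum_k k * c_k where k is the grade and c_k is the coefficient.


Grade-weighted sum = sum of grade_k * coefficient_k
0*(-5) = 0
2*(-4) = -8
3*3 = 9
Total = 0 + (-8) + 9 = 1


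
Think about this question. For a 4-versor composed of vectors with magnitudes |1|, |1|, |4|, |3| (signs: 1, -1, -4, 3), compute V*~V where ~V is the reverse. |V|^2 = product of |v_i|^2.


Each vector v_i has |v_i|^2 = s_i^2
Squared scales: 1^2 = 1, (-1)^2 = 1, (-4)^2 = 16, 3^2 = 9
|V|^2 = 1 * 1 * 16 * 9
= 144


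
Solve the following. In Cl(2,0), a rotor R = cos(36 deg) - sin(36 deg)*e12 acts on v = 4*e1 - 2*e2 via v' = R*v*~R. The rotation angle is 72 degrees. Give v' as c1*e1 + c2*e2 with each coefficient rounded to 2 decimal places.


Rotor R = cos(36deg) - sin(36deg)*e12
Rotation angle theta = 2 * 36 = 72 degrees
v' = R*v*~R rotates v by theta.
cos(72deg) = 0.3090, sin(72deg) = 0.9511
v'_1 = 4*cos(72deg) - (-2)*sin(72deg)
= 4*0.3090 - (-2)*0.9511
= 3.14
v'_2 = 4*sin(72deg) + (-2)*cos(72deg)
= 4*0.9511 + (-2)*0.3090
= 3.19
v' = 3.14*e1 + 3.19*e2


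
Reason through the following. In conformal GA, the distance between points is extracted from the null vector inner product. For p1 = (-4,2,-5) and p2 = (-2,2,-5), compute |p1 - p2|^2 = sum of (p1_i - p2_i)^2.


p1 - p2 = (-2, 0, 0)
|p1 - p2|^2 = (-2)^2 + 0^2 + 0^2
= 4 + 0 + 0
= 4


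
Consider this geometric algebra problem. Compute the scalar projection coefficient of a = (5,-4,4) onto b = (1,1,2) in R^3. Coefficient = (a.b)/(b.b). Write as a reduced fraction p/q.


Projection coefficient = (a . b) / (b . b)
a . b = 5*1 + (-4)*1 + 4*2
= 5 + (-4) + 8 = 9
b . b = 1^2 + 1^2 + 2^2
= 1 + 1 + 4 = 6
Coefficient = 9/6
In lowest terms: 3/2


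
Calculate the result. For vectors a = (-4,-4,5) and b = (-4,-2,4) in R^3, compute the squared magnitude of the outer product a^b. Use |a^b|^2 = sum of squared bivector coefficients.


a wedge b = (a1*b2 - a2*b1)*e12 + (a1*b3 - a3*b1)*e13 + (a2*b3 - a3*b2)*e23
e12 coeff: (-4)*(-2) - (-4)*(-4) = 8 - 16 = -8
e13 coeff: (-4)*4 - 5*(-4) = -16 - (-20) = 4
e23 coeff: (-4)*4 - 5*(-2) = -16 - (-10) = -6
|a wedge b|^2 = (-8)^2 + 4^2 + (-6)^2
= 64 + 16 + 36
= 116


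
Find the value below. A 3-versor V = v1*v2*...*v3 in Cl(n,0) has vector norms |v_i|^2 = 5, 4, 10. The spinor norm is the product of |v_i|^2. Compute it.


Spinor norm N(V) = |v1|^2 * |v2|^2 * ... * |v3|^2
= 5 * 4 * 10
Running product: 5, 20, 200
N(V) = 200
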